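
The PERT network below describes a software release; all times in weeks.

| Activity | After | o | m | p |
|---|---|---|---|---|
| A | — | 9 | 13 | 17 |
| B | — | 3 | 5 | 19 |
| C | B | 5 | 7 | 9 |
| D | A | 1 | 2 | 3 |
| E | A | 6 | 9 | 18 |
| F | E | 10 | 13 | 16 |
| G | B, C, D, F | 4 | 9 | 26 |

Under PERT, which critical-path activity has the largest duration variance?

te_A = (9 + 4·13 + 17)/6 = 78/6 = 13; σ²_A = ((17−9)/6)² = 1.778
te_B = (3 + 4·5 + 19)/6 = 42/6 = 7; σ²_B = ((19−3)/6)² = 7.111
te_C = (5 + 4·7 + 9)/6 = 42/6 = 7; σ²_C = ((9−5)/6)² = 0.444
te_D = (1 + 4·2 + 3)/6 = 12/6 = 2; σ²_D = ((3−1)/6)² = 0.111
te_E = (6 + 4·9 + 18)/6 = 60/6 = 10; σ²_E = ((18−6)/6)² = 4.000
te_F = (10 + 4·13 + 16)/6 = 78/6 = 13; σ²_F = ((16−10)/6)² = 1.000
te_G = (4 + 4·9 + 26)/6 = 66/6 = 11; σ²_G = ((26−4)/6)² = 13.444

Forward pass:
ES_A = 0; EF_A = 13
ES_B = 0; EF_B = 7
ES_C = 7; EF_C = 7+7 = 14
ES_D = 13; EF_D = 13+2 = 15
ES_E = 13; EF_E = 13+10 = 23
ES_F = 23; EF_F = 23+13 = 36
ES_G = max(EF_B=7, EF_C=14, EF_D=15, EF_F=36) = 36; EF_G = 36+11 = 47
Expected project duration μ = 47 weeks. Critical path: A → E → F → G.

Variances on critical path: σ²_A=1.778, σ²_E=4.000, σ²_F=1.000, σ²_G=13.444.
Largest is σ²_G = 13.444.

G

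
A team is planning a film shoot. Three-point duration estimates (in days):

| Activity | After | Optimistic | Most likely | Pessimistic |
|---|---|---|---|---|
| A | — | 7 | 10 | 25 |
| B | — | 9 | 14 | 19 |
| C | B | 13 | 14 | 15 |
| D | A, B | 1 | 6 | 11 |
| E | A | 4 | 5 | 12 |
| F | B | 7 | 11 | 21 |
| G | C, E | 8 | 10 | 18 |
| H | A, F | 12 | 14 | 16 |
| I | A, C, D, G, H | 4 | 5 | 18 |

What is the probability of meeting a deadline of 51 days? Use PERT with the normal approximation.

0.857

te_A = (7 + 4·10 + 25)/6 = 72/6 = 12; σ²_A = ((25−7)/6)² = 9.000
te_B = (9 + 4·14 + 19)/6 = 84/6 = 14; σ²_B = ((19−9)/6)² = 2.778
te_C = (13 + 4·14 + 15)/6 = 84/6 = 14; σ²_C = ((15−13)/6)² = 0.111
te_D = (1 + 4·6 + 11)/6 = 36/6 = 6; σ²_D = ((11−1)/6)² = 2.778
te_E = (4 + 4·5 + 12)/6 = 36/6 = 6; σ²_E = ((12−4)/6)² = 1.778
te_F = (7 + 4·11 + 21)/6 = 72/6 = 12; σ²_F = ((21−7)/6)² = 5.444
te_G = (8 + 4·10 + 18)/6 = 66/6 = 11; σ²_G = ((18−8)/6)² = 2.778
te_H = (12 + 4·14 + 16)/6 = 84/6 = 14; σ²_H = ((16−12)/6)² = 0.444
te_I = (4 + 4·5 + 18)/6 = 42/6 = 7; σ²_I = ((18−4)/6)² = 5.444

Forward pass:
ES_A = 0; EF_A = 12
ES_B = 0; EF_B = 14
ES_C = 14; EF_C = 14+14 = 28
ES_D = max(EF_A=12, EF_B=14) = 14; EF_D = 14+6 = 20
ES_E = 12; EF_E = 12+6 = 18
ES_F = 14; EF_F = 14+12 = 26
ES_G = max(EF_C=28, EF_E=18) = 28; EF_G = 28+11 = 39
ES_H = max(EF_A=12, EF_F=26) = 26; EF_H = 26+14 = 40
ES_I = max(EF_A=12, EF_C=28, EF_D=20, EF_G=39, EF_H=40) = 40; EF_I = 40+7 = 47
Expected project duration μ = 47 days. Critical path: B → F → H → I.

Variance along critical path = 2.778 + 5.444 + 0.444 + 5.444 = 14.111; σ = √14.111 = 3.756 days.
Z = (51 − 47) / 3.756 = 1.065
P(T ≤ 51) = Φ(1.065) ≈ 0.857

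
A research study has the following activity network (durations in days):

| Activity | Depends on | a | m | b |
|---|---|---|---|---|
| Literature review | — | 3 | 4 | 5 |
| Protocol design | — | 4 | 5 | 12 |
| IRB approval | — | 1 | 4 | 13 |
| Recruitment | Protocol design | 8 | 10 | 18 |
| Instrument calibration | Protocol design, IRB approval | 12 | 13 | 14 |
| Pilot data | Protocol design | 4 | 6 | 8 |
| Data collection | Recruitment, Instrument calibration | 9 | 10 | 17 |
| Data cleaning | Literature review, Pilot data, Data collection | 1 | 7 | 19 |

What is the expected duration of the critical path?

38 days

te_Literature review = (3 + 4·4 + 5)/6 = 24/6 = 4
te_Protocol design = (4 + 4·5 + 12)/6 = 36/6 = 6
te_IRB approval = (1 + 4·4 + 13)/6 = 30/6 = 5
te_Recruitment = (8 + 4·10 + 18)/6 = 66/6 = 11
te_Instrument calibration = (12 + 4·13 + 14)/6 = 78/6 = 13
te_Pilot data = (4 + 4·6 + 8)/6 = 36/6 = 6
te_Data collection = (9 + 4·10 + 17)/6 = 66/6 = 11
te_Data cleaning = (1 + 4·7 + 19)/6 = 48/6 = 8

Forward pass:
ES_Literature review = 0; EF_Literature review = 4
ES_Protocol design = 0; EF_Protocol design = 6
ES_IRB approval = 0; EF_IRB approval = 5
ES_Recruitment = 6; EF_Recruitment = 6+11 = 17
ES_Instrument calibration = max(EF_Protocol design=6, EF_IRB approval=5) = 6; EF_Instrument calibration = 6+13 = 19
ES_Pilot data = 6; EF_Pilot data = 6+6 = 12
ES_Data collection = max(EF_Recruitment=17, EF_Instrument calibration=19) = 19; EF_Data collection = 19+11 = 30
ES_Data cleaning = max(EF_Literature review=4, EF_Pilot data=12, EF_Data collection=30) = 30; EF_Data cleaning = 30+8 = 38
Expected project duration μ = 38 days. Critical path: Protocol design → Instrument calibration → Data collection → Data cleaning.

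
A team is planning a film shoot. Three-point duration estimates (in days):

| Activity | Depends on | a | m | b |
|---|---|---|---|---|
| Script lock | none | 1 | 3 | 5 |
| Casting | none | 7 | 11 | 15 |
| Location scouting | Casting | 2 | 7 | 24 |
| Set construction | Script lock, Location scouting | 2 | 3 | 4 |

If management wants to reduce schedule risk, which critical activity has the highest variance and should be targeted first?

te_Script lock = (1 + 4·3 + 5)/6 = 18/6 = 3; σ²_Script lock = ((5−1)/6)² = 0.444
te_Casting = (7 + 4·11 + 15)/6 = 66/6 = 11; σ²_Casting = ((15−7)/6)² = 1.778
te_Location scouting = (2 + 4·7 + 24)/6 = 54/6 = 9; σ²_Location scouting = ((24−2)/6)² = 13.444
te_Set construction = (2 + 4·3 + 4)/6 = 18/6 = 3; σ²_Set construction = ((4−2)/6)² = 0.111

Forward pass:
ES_Script lock = 0; EF_Script lock = 3
ES_Casting = 0; EF_Casting = 11
ES_Location scouting = 11; EF_Location scouting = 11+9 = 20
ES_Set construction = max(EF_Script lock=3, EF_Location scouting=20) = 20; EF_Set construction = 20+3 = 23
Expected project duration μ = 23 days. Critical path: Casting → Location scouting → Set construction.

Variances on critical path: σ²_Casting=1.778, σ²_Location scouting=13.444, σ²_Set construction=0.111.
Largest is σ²_Location scouting = 13.444.

Location scouting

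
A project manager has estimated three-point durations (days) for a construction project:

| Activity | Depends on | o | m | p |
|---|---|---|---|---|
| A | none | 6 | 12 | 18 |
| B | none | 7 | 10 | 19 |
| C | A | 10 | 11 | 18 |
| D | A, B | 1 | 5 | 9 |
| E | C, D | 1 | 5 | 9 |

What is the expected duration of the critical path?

te_A = (6 + 4·12 + 18)/6 = 72/6 = 12
te_B = (7 + 4·10 + 19)/6 = 66/6 = 11
te_C = (10 + 4·11 + 18)/6 = 72/6 = 12
te_D = (1 + 4·5 + 9)/6 = 30/6 = 5
te_E = (1 + 4·5 + 9)/6 = 30/6 = 5

Forward pass:
ES_A = 0; EF_A = 12
ES_B = 0; EF_B = 11
ES_C = 12; EF_C = 12+12 = 24
ES_D = max(EF_A=12, EF_B=11) = 12; EF_D = 12+5 = 17
ES_E = max(EF_C=24, EF_D=17) = 24; EF_E = 24+5 = 29
Expected project duration μ = 29 days. Critical path: A → C → E.

29 days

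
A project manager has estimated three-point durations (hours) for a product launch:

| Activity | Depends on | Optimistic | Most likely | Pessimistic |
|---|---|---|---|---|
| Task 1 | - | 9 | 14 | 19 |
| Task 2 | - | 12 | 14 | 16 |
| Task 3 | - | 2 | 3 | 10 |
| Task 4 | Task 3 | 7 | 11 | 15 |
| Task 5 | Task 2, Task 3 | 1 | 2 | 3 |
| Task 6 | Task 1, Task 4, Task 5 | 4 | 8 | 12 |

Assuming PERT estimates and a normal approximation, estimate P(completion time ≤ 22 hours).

0.095

te_Task 1 = (9 + 4·14 + 19)/6 = 84/6 = 14; σ²_Task 1 = ((19−9)/6)² = 2.778
te_Task 2 = (12 + 4·14 + 16)/6 = 84/6 = 14; σ²_Task 2 = ((16−12)/6)² = 0.444
te_Task 3 = (2 + 4·3 + 10)/6 = 24/6 = 4; σ²_Task 3 = ((10−2)/6)² = 1.778
te_Task 4 = (7 + 4·11 + 15)/6 = 66/6 = 11; σ²_Task 4 = ((15−7)/6)² = 1.778
te_Task 5 = (1 + 4·2 + 3)/6 = 12/6 = 2; σ²_Task 5 = ((3−1)/6)² = 0.111
te_Task 6 = (4 + 4·8 + 12)/6 = 48/6 = 8; σ²_Task 6 = ((12−4)/6)² = 1.778

Forward pass:
ES_Task 1 = 0; EF_Task 1 = 14
ES_Task 2 = 0; EF_Task 2 = 14
ES_Task 3 = 0; EF_Task 3 = 4
ES_Task 4 = 4; EF_Task 4 = 4+11 = 15
ES_Task 5 = max(EF_Task 2=14, EF_Task 3=4) = 14; EF_Task 5 = 14+2 = 16
ES_Task 6 = max(EF_Task 1=14, EF_Task 4=15, EF_Task 5=16) = 16; EF_Task 6 = 16+8 = 24
Expected project duration μ = 24 hours. Critical path: Task 2 → Task 5 → Task 6.

Variance along critical path = 0.444 + 0.111 + 1.778 = 2.333; σ = √2.333 = 1.528 hours.
Z = (22 − 24) / 1.528 = -1.309
P(T ≤ 22) = Φ(-1.309) ≈ 0.095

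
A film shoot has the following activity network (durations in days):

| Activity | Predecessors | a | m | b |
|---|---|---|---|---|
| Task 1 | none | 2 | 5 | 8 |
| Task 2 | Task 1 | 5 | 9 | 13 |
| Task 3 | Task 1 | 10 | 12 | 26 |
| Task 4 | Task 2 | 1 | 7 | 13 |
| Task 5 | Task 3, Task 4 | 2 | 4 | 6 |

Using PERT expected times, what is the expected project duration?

te_Task 1 = (2 + 4·5 + 8)/6 = 30/6 = 5
te_Task 2 = (5 + 4·9 + 13)/6 = 54/6 = 9
te_Task 3 = (10 + 4·12 + 26)/6 = 84/6 = 14
te_Task 4 = (1 + 4·7 + 13)/6 = 42/6 = 7
te_Task 5 = (2 + 4·4 + 6)/6 = 24/6 = 4

Forward pass:
ES_Task 1 = 0; EF_Task 1 = 5
ES_Task 2 = 5; EF_Task 2 = 5+9 = 14
ES_Task 3 = 5; EF_Task 3 = 5+14 = 19
ES_Task 4 = 14; EF_Task 4 = 14+7 = 21
ES_Task 5 = max(EF_Task 3=19, EF_Task 4=21) = 21; EF_Task 5 = 21+4 = 25
Expected project duration μ = 25 days. Critical path: Task 1 → Task 2 → Task 4 → Task 5.

25 days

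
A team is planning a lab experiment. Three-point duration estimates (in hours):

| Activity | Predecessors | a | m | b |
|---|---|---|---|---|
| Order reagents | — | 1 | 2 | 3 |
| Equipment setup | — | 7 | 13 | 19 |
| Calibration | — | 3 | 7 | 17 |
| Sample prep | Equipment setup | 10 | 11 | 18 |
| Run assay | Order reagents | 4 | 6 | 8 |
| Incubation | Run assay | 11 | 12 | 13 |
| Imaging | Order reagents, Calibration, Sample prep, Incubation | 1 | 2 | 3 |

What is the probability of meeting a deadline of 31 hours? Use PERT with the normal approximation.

0.950

te_Order reagents = (1 + 4·2 + 3)/6 = 12/6 = 2; σ²_Order reagents = ((3−1)/6)² = 0.111
te_Equipment setup = (7 + 4·13 + 19)/6 = 78/6 = 13; σ²_Equipment setup = ((19−7)/6)² = 4.000
te_Calibration = (3 + 4·7 + 17)/6 = 48/6 = 8; σ²_Calibration = ((17−3)/6)² = 5.444
te_Sample prep = (10 + 4·11 + 18)/6 = 72/6 = 12; σ²_Sample prep = ((18−10)/6)² = 1.778
te_Run assay = (4 + 4·6 + 8)/6 = 36/6 = 6; σ²_Run assay = ((8−4)/6)² = 0.444
te_Incubation = (11 + 4·12 + 13)/6 = 72/6 = 12; σ²_Incubation = ((13−11)/6)² = 0.111
te_Imaging = (1 + 4·2 + 3)/6 = 12/6 = 2; σ²_Imaging = ((3−1)/6)² = 0.111

Forward pass:
ES_Order reagents = 0; EF_Order reagents = 2
ES_Equipment setup = 0; EF_Equipment setup = 13
ES_Calibration = 0; EF_Calibration = 8
ES_Sample prep = 13; EF_Sample prep = 13+12 = 25
ES_Run assay = 2; EF_Run assay = 2+6 = 8
ES_Incubation = 8; EF_Incubation = 8+12 = 20
ES_Imaging = max(EF_Order reagents=2, EF_Calibration=8, EF_Sample prep=25, EF_Incubation=20) = 25; EF_Imaging = 25+2 = 27
Expected project duration μ = 27 hours. Critical path: Equipment setup → Sample prep → Imaging.

Variance along critical path = 4.000 + 1.778 + 0.111 = 5.889; σ = √5.889 = 2.427 hours.
Z = (31 − 27) / 2.427 = 1.648
P(T ≤ 31) = Φ(1.648) ≈ 0.950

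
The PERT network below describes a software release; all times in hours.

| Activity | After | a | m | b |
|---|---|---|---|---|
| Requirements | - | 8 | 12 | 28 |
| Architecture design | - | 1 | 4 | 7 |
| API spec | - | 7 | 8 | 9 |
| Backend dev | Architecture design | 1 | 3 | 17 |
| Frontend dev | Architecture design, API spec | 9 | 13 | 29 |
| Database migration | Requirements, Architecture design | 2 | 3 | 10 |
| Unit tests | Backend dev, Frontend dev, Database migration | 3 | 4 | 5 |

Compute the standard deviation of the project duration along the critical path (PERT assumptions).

te_Requirements = (8 + 4·12 + 28)/6 = 84/6 = 14; σ²_Requirements = ((28−8)/6)² = 11.111
te_Architecture design = (1 + 4·4 + 7)/6 = 24/6 = 4; σ²_Architecture design = ((7−1)/6)² = 1.000
te_API spec = (7 + 4·8 + 9)/6 = 48/6 = 8; σ²_API spec = ((9−7)/6)² = 0.111
te_Backend dev = (1 + 4·3 + 17)/6 = 30/6 = 5; σ²_Backend dev = ((17−1)/6)² = 7.111
te_Frontend dev = (9 + 4·13 + 29)/6 = 90/6 = 15; σ²_Frontend dev = ((29−9)/6)² = 11.111
te_Database migration = (2 + 4·3 + 10)/6 = 24/6 = 4; σ²_Database migration = ((10−2)/6)² = 1.778
te_Unit tests = (3 + 4·4 + 5)/6 = 24/6 = 4; σ²_Unit tests = ((5−3)/6)² = 0.111

Forward pass:
ES_Requirements = 0; EF_Requirements = 14
ES_Architecture design = 0; EF_Architecture design = 4
ES_API spec = 0; EF_API spec = 8
ES_Backend dev = 4; EF_Backend dev = 4+5 = 9
ES_Frontend dev = max(EF_Architecture design=4, EF_API spec=8) = 8; EF_Frontend dev = 8+15 = 23
ES_Database migration = max(EF_Requirements=14, EF_Architecture design=4) = 14; EF_Database migration = 14+4 = 18
ES_Unit tests = max(EF_Backend dev=9, EF_Frontend dev=23, EF_Database migration=18) = 23; EF_Unit tests = 23+4 = 27
Expected project duration μ = 27 hours. Critical path: API spec → Frontend dev → Unit tests.

Variance along critical path = 0.111 + 11.111 + 0.111 = 11.333
σ = √11.333 = 3.367 hours

3.37 hours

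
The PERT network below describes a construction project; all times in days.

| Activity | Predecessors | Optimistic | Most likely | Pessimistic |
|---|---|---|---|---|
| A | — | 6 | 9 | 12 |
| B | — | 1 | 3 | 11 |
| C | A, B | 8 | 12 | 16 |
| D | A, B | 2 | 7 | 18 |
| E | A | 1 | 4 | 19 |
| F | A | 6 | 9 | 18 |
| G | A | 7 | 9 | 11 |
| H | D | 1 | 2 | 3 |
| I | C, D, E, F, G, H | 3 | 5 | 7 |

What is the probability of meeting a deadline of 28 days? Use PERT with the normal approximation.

te_A = (6 + 4·9 + 12)/6 = 54/6 = 9; σ²_A = ((12−6)/6)² = 1.000
te_B = (1 + 4·3 + 11)/6 = 24/6 = 4; σ²_B = ((11−1)/6)² = 2.778
te_C = (8 + 4·12 + 16)/6 = 72/6 = 12; σ²_C = ((16−8)/6)² = 1.778
te_D = (2 + 4·7 + 18)/6 = 48/6 = 8; σ²_D = ((18−2)/6)² = 7.111
te_E = (1 + 4·4 + 19)/6 = 36/6 = 6; σ²_E = ((19−1)/6)² = 9.000
te_F = (6 + 4·9 + 18)/6 = 60/6 = 10; σ²_F = ((18−6)/6)² = 4.000
te_G = (7 + 4·9 + 11)/6 = 54/6 = 9; σ²_G = ((11−7)/6)² = 0.444
te_H = (1 + 4·2 + 3)/6 = 12/6 = 2; σ²_H = ((3−1)/6)² = 0.111
te_I = (3 + 4·5 + 7)/6 = 30/6 = 5; σ²_I = ((7−3)/6)² = 0.444

Forward pass:
ES_A = 0; EF_A = 9
ES_B = 0; EF_B = 4
ES_C = max(EF_A=9, EF_B=4) = 9; EF_C = 9+12 = 21
ES_D = max(EF_A=9, EF_B=4) = 9; EF_D = 9+8 = 17
ES_E = 9; EF_E = 9+6 = 15
ES_F = 9; EF_F = 9+10 = 19
ES_G = 9; EF_G = 9+9 = 18
ES_H = 17; EF_H = 17+2 = 19
ES_I = max(EF_C=21, EF_D=17, EF_E=15, EF_F=19, EF_G=18, EF_H=19) = 21; EF_I = 21+5 = 26
Expected project duration μ = 26 days. Critical path: A → C → I.

Variance along critical path = 1.000 + 1.778 + 0.444 = 3.222; σ = √3.222 = 1.795 days.
Z = (28 − 26) / 1.795 = 1.114
P(T ≤ 28) = Φ(1.114) ≈ 0.867

0.867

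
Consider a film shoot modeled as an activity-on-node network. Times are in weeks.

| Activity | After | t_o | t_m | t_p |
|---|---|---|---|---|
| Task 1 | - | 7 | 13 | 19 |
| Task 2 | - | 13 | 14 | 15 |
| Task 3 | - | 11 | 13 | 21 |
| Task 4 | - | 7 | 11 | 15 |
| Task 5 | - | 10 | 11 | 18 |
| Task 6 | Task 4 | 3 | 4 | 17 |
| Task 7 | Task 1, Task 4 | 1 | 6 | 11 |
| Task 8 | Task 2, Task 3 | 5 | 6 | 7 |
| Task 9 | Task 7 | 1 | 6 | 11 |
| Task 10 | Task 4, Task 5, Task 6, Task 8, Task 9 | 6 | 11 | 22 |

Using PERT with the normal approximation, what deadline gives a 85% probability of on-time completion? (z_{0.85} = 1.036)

41.2 weeks

te_Task 1 = (7 + 4·13 + 19)/6 = 78/6 = 13; σ²_Task 1 = ((19−7)/6)² = 4.000
te_Task 2 = (13 + 4·14 + 15)/6 = 84/6 = 14; σ²_Task 2 = ((15−13)/6)² = 0.111
te_Task 3 = (11 + 4·13 + 21)/6 = 84/6 = 14; σ²_Task 3 = ((21−11)/6)² = 2.778
te_Task 4 = (7 + 4·11 + 15)/6 = 66/6 = 11; σ²_Task 4 = ((15−7)/6)² = 1.778
te_Task 5 = (10 + 4·11 + 18)/6 = 72/6 = 12; σ²_Task 5 = ((18−10)/6)² = 1.778
te_Task 6 = (3 + 4·4 + 17)/6 = 36/6 = 6; σ²_Task 6 = ((17−3)/6)² = 5.444
te_Task 7 = (1 + 4·6 + 11)/6 = 36/6 = 6; σ²_Task 7 = ((11−1)/6)² = 2.778
te_Task 8 = (5 + 4·6 + 7)/6 = 36/6 = 6; σ²_Task 8 = ((7−5)/6)² = 0.111
te_Task 9 = (1 + 4·6 + 11)/6 = 36/6 = 6; σ²_Task 9 = ((11−1)/6)² = 2.778
te_Task 10 = (6 + 4·11 + 22)/6 = 72/6 = 12; σ²_Task 10 = ((22−6)/6)² = 7.111

Forward pass:
ES_Task 1 = 0; EF_Task 1 = 13
ES_Task 2 = 0; EF_Task 2 = 14
ES_Task 3 = 0; EF_Task 3 = 14
ES_Task 4 = 0; EF_Task 4 = 11
ES_Task 5 = 0; EF_Task 5 = 12
ES_Task 6 = 11; EF_Task 6 = 11+6 = 17
ES_Task 7 = max(EF_Task 1=13, EF_Task 4=11) = 13; EF_Task 7 = 13+6 = 19
ES_Task 8 = max(EF_Task 2=14, EF_Task 3=14) = 14; EF_Task 8 = 14+6 = 20
ES_Task 9 = 19; EF_Task 9 = 19+6 = 25
ES_Task 10 = max(EF_Task 4=11, EF_Task 5=12, EF_Task 6=17, EF_Task 8=20, EF_Task 9=25) = 25; EF_Task 10 = 25+12 = 37
Expected project duration μ = 37 weeks. Critical path: Task 1 → Task 7 → Task 9 → Task 10.

Variance along critical path = 4.000 + 2.778 + 2.778 + 7.111 = 16.667; σ = 4.082 weeks.
D = μ + z·σ = 37 + 1.036·4.082 = 41.2 weeks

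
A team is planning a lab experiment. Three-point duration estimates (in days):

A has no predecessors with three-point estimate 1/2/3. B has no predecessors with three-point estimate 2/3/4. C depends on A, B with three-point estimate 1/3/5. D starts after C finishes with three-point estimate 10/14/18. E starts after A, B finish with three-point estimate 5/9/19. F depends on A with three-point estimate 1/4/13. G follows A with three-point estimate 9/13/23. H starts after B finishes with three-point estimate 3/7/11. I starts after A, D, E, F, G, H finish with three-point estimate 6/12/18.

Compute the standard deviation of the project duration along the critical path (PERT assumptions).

te_A = (1 + 4·2 + 3)/6 = 12/6 = 2; σ²_A = ((3−1)/6)² = 0.111
te_B = (2 + 4·3 + 4)/6 = 18/6 = 3; σ²_B = ((4−2)/6)² = 0.111
te_C = (1 + 4·3 + 5)/6 = 18/6 = 3; σ²_C = ((5−1)/6)² = 0.444
te_D = (10 + 4·14 + 18)/6 = 84/6 = 14; σ²_D = ((18−10)/6)² = 1.778
te_E = (5 + 4·9 + 19)/6 = 60/6 = 10; σ²_E = ((19−5)/6)² = 5.444
te_F = (1 + 4·4 + 13)/6 = 30/6 = 5; σ²_F = ((13−1)/6)² = 4.000
te_G = (9 + 4·13 + 23)/6 = 84/6 = 14; σ²_G = ((23−9)/6)² = 5.444
te_H = (3 + 4·7 + 11)/6 = 42/6 = 7; σ²_H = ((11−3)/6)² = 1.778
te_I = (6 + 4·12 + 18)/6 = 72/6 = 12; σ²_I = ((18−6)/6)² = 4.000

Forward pass:
ES_A = 0; EF_A = 2
ES_B = 0; EF_B = 3
ES_C = max(EF_A=2, EF_B=3) = 3; EF_C = 3+3 = 6
ES_D = 6; EF_D = 6+14 = 20
ES_E = max(EF_A=2, EF_B=3) = 3; EF_E = 3+10 = 13
ES_F = 2; EF_F = 2+5 = 7
ES_G = 2; EF_G = 2+14 = 16
ES_H = 3; EF_H = 3+7 = 10
ES_I = max(EF_A=2, EF_D=20, EF_E=13, EF_F=7, EF_G=16, EF_H=10) = 20; EF_I = 20+12 = 32
Expected project duration μ = 32 days. Critical path: B → C → D → I.

Variance along critical path = 0.111 + 0.444 + 1.778 + 4.000 = 6.333
σ = √6.333 = 2.517 days

2.52 days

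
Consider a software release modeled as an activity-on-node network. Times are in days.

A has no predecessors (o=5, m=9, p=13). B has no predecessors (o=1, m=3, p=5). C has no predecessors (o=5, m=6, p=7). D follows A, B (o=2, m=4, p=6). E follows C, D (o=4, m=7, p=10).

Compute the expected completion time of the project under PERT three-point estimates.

20 days

te_A = (5 + 4·9 + 13)/6 = 54/6 = 9
te_B = (1 + 4·3 + 5)/6 = 18/6 = 3
te_C = (5 + 4·6 + 7)/6 = 36/6 = 6
te_D = (2 + 4·4 + 6)/6 = 24/6 = 4
te_E = (4 + 4·7 + 10)/6 = 42/6 = 7

Forward pass:
ES_A = 0; EF_A = 9
ES_B = 0; EF_B = 3
ES_C = 0; EF_C = 6
ES_D = max(EF_A=9, EF_B=3) = 9; EF_D = 9+4 = 13
ES_E = max(EF_C=6, EF_D=13) = 13; EF_E = 13+7 = 20
Expected project duration μ = 20 days. Critical path: A → D → E.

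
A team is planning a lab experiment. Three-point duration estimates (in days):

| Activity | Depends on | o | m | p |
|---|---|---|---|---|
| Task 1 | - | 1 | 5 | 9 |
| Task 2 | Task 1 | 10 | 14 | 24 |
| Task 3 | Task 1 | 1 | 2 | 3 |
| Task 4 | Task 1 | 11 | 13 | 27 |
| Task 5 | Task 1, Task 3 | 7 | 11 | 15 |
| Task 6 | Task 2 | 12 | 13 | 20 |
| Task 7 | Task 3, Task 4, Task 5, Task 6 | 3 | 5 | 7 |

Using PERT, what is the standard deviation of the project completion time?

3.07 days

te_Task 1 = (1 + 4·5 + 9)/6 = 30/6 = 5; σ²_Task 1 = ((9−1)/6)² = 1.778
te_Task 2 = (10 + 4·14 + 24)/6 = 90/6 = 15; σ²_Task 2 = ((24−10)/6)² = 5.444
te_Task 3 = (1 + 4·2 + 3)/6 = 12/6 = 2; σ²_Task 3 = ((3−1)/6)² = 0.111
te_Task 4 = (11 + 4·13 + 27)/6 = 90/6 = 15; σ²_Task 4 = ((27−11)/6)² = 7.111
te_Task 5 = (7 + 4·11 + 15)/6 = 66/6 = 11; σ²_Task 5 = ((15−7)/6)² = 1.778
te_Task 6 = (12 + 4·13 + 20)/6 = 84/6 = 14; σ²_Task 6 = ((20−12)/6)² = 1.778
te_Task 7 = (3 + 4·5 + 7)/6 = 30/6 = 5; σ²_Task 7 = ((7−3)/6)² = 0.444

Forward pass:
ES_Task 1 = 0; EF_Task 1 = 5
ES_Task 2 = 5; EF_Task 2 = 5+15 = 20
ES_Task 3 = 5; EF_Task 3 = 5+2 = 7
ES_Task 4 = 5; EF_Task 4 = 5+15 = 20
ES_Task 5 = max(EF_Task 1=5, EF_Task 3=7) = 7; EF_Task 5 = 7+11 = 18
ES_Task 6 = 20; EF_Task 6 = 20+14 = 34
ES_Task 7 = max(EF_Task 3=7, EF_Task 4=20, EF_Task 5=18, EF_Task 6=34) = 34; EF_Task 7 = 34+5 = 39
Expected project duration μ = 39 days. Critical path: Task 1 → Task 2 → Task 6 → Task 7.

Variance along critical path = 1.778 + 5.444 + 1.778 + 0.444 = 9.444
σ = √9.444 = 3.073 days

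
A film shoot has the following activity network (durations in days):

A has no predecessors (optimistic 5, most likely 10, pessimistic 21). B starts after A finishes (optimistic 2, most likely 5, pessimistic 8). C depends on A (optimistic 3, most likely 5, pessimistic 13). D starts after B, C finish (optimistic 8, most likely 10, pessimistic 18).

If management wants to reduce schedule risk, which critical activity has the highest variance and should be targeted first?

te_A = (5 + 4·10 + 21)/6 = 66/6 = 11; σ²_A = ((21−5)/6)² = 7.111
te_B = (2 + 4·5 + 8)/6 = 30/6 = 5; σ²_B = ((8−2)/6)² = 1.000
te_C = (3 + 4·5 + 13)/6 = 36/6 = 6; σ²_C = ((13−3)/6)² = 2.778
te_D = (8 + 4·10 + 18)/6 = 66/6 = 11; σ²_D = ((18−8)/6)² = 2.778

Forward pass:
ES_A = 0; EF_A = 11
ES_B = 11; EF_B = 11+5 = 16
ES_C = 11; EF_C = 11+6 = 17
ES_D = max(EF_B=16, EF_C=17) = 17; EF_D = 17+11 = 28
Expected project duration μ = 28 days. Critical path: A → C → D.

Variances on critical path: σ²_A=7.111, σ²_C=2.778, σ²_D=2.778.
Largest is σ²_A = 7.111.

A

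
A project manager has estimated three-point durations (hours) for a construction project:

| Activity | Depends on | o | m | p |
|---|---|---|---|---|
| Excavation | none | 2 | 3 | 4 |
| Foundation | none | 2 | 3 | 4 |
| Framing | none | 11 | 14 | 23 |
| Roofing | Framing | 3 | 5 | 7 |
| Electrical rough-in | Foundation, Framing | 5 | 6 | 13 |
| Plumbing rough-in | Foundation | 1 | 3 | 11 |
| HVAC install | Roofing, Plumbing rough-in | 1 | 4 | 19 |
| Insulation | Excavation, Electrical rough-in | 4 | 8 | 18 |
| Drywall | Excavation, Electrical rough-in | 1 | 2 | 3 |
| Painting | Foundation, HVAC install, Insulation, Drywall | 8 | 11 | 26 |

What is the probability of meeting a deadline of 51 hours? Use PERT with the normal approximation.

te_Excavation = (2 + 4·3 + 4)/6 = 18/6 = 3; σ²_Excavation = ((4−2)/6)² = 0.111
te_Foundation = (2 + 4·3 + 4)/6 = 18/6 = 3; σ²_Foundation = ((4−2)/6)² = 0.111
te_Framing = (11 + 4·14 + 23)/6 = 90/6 = 15; σ²_Framing = ((23−11)/6)² = 4.000
te_Roofing = (3 + 4·5 + 7)/6 = 30/6 = 5; σ²_Roofing = ((7−3)/6)² = 0.444
te_Electrical rough-in = (5 + 4·6 + 13)/6 = 42/6 = 7; σ²_Electrical rough-in = ((13−5)/6)² = 1.778
te_Plumbing rough-in = (1 + 4·3 + 11)/6 = 24/6 = 4; σ²_Plumbing rough-in = ((11−1)/6)² = 2.778
te_HVAC install = (1 + 4·4 + 19)/6 = 36/6 = 6; σ²_HVAC install = ((19−1)/6)² = 9.000
te_Insulation = (4 + 4·8 + 18)/6 = 54/6 = 9; σ²_Insulation = ((18−4)/6)² = 5.444
te_Drywall = (1 + 4·2 + 3)/6 = 12/6 = 2; σ²_Drywall = ((3−1)/6)² = 0.111
te_Painting = (8 + 4·11 + 26)/6 = 78/6 = 13; σ²_Painting = ((26−8)/6)² = 9.000

Forward pass:
ES_Excavation = 0; EF_Excavation = 3
ES_Foundation = 0; EF_Foundation = 3
ES_Framing = 0; EF_Framing = 15
ES_Roofing = 15; EF_Roofing = 15+5 = 20
ES_Electrical rough-in = max(EF_Foundation=3, EF_Framing=15) = 15; EF_Electrical rough-in = 15+7 = 22
ES_Plumbing rough-in = 3; EF_Plumbing rough-in = 3+4 = 7
ES_HVAC install = max(EF_Roofing=20, EF_Plumbing rough-in=7) = 20; EF_HVAC install = 20+6 = 26
ES_Insulation = max(EF_Excavation=3, EF_Electrical rough-in=22) = 22; EF_Insulation = 22+9 = 31
ES_Drywall = max(EF_Excavation=3, EF_Electrical rough-in=22) = 22; EF_Drywall = 22+2 = 24
ES_Painting = max(EF_Foundation=3, EF_HVAC install=26, EF_Insulation=31, EF_Drywall=24) = 31; EF_Painting = 31+13 = 44
Expected project duration μ = 44 hours. Critical path: Framing → Electrical rough-in → Insulation → Painting.

Variance along critical path = 4.000 + 1.778 + 5.444 + 9.000 = 20.222; σ = √20.222 = 4.497 hours.
Z = (51 − 44) / 4.497 = 1.557
P(T ≤ 51) = Φ(1.557) ≈ 0.940

0.940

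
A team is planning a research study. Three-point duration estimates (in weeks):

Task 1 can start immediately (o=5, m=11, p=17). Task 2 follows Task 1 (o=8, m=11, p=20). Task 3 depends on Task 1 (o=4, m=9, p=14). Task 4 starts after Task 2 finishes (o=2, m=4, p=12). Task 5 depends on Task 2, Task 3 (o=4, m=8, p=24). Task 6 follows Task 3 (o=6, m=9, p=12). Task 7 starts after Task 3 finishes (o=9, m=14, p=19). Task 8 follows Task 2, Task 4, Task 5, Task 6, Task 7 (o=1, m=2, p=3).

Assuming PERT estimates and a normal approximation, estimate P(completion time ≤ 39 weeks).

te_Task 1 = (5 + 4·11 + 17)/6 = 66/6 = 11; σ²_Task 1 = ((17−5)/6)² = 4.000
te_Task 2 = (8 + 4·11 + 20)/6 = 72/6 = 12; σ²_Task 2 = ((20−8)/6)² = 4.000
te_Task 3 = (4 + 4·9 + 14)/6 = 54/6 = 9; σ²_Task 3 = ((14−4)/6)² = 2.778
te_Task 4 = (2 + 4·4 + 12)/6 = 30/6 = 5; σ²_Task 4 = ((12−2)/6)² = 2.778
te_Task 5 = (4 + 4·8 + 24)/6 = 60/6 = 10; σ²_Task 5 = ((24−4)/6)² = 11.111
te_Task 6 = (6 + 4·9 + 12)/6 = 54/6 = 9; σ²_Task 6 = ((12−6)/6)² = 1.000
te_Task 7 = (9 + 4·14 + 19)/6 = 84/6 = 14; σ²_Task 7 = ((19−9)/6)² = 2.778
te_Task 8 = (1 + 4·2 + 3)/6 = 12/6 = 2; σ²_Task 8 = ((3−1)/6)² = 0.111

Forward pass:
ES_Task 1 = 0; EF_Task 1 = 11
ES_Task 2 = 11; EF_Task 2 = 11+12 = 23
ES_Task 3 = 11; EF_Task 3 = 11+9 = 20
ES_Task 4 = 23; EF_Task 4 = 23+5 = 28
ES_Task 5 = max(EF_Task 2=23, EF_Task 3=20) = 23; EF_Task 5 = 23+10 = 33
ES_Task 6 = 20; EF_Task 6 = 20+9 = 29
ES_Task 7 = 20; EF_Task 7 = 20+14 = 34
ES_Task 8 = max(EF_Task 2=23, EF_Task 4=28, EF_Task 5=33, EF_Task 6=29, EF_Task 7=34) = 34; EF_Task 8 = 34+2 = 36
Expected project duration μ = 36 weeks. Critical path: Task 1 → Task 3 → Task 7 → Task 8.

Variance along critical path = 4.000 + 2.778 + 2.778 + 0.111 = 9.667; σ = √9.667 = 3.109 weeks.
Z = (39 − 36) / 3.109 = 0.965
P(T ≤ 39) = Φ(0.965) ≈ 0.833

0.833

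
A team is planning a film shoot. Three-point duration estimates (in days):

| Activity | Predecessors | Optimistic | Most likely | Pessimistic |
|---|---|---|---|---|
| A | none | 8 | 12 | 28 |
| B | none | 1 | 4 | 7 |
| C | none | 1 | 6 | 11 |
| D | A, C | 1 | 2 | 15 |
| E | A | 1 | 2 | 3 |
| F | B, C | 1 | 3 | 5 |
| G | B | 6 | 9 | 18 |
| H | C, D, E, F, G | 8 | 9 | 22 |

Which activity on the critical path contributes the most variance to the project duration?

A

te_A = (8 + 4·12 + 28)/6 = 84/6 = 14; σ²_A = ((28−8)/6)² = 11.111
te_B = (1 + 4·4 + 7)/6 = 24/6 = 4; σ²_B = ((7−1)/6)² = 1.000
te_C = (1 + 4·6 + 11)/6 = 36/6 = 6; σ²_C = ((11−1)/6)² = 2.778
te_D = (1 + 4·2 + 15)/6 = 24/6 = 4; σ²_D = ((15−1)/6)² = 5.444
te_E = (1 + 4·2 + 3)/6 = 12/6 = 2; σ²_E = ((3−1)/6)² = 0.111
te_F = (1 + 4·3 + 5)/6 = 18/6 = 3; σ²_F = ((5−1)/6)² = 0.444
te_G = (6 + 4·9 + 18)/6 = 60/6 = 10; σ²_G = ((18−6)/6)² = 4.000
te_H = (8 + 4·9 + 22)/6 = 66/6 = 11; σ²_H = ((22−8)/6)² = 5.444

Forward pass:
ES_A = 0; EF_A = 14
ES_B = 0; EF_B = 4
ES_C = 0; EF_C = 6
ES_D = max(EF_A=14, EF_C=6) = 14; EF_D = 14+4 = 18
ES_E = 14; EF_E = 14+2 = 16
ES_F = max(EF_B=4, EF_C=6) = 6; EF_F = 6+3 = 9
ES_G = 4; EF_G = 4+10 = 14
ES_H = max(EF_C=6, EF_D=18, EF_E=16, EF_F=9, EF_G=14) = 18; EF_H = 18+11 = 29
Expected project duration μ = 29 days. Critical path: A → D → H.

Variances on critical path: σ²_A=11.111, σ²_D=5.444, σ²_H=5.444.
Largest is σ²_A = 11.111.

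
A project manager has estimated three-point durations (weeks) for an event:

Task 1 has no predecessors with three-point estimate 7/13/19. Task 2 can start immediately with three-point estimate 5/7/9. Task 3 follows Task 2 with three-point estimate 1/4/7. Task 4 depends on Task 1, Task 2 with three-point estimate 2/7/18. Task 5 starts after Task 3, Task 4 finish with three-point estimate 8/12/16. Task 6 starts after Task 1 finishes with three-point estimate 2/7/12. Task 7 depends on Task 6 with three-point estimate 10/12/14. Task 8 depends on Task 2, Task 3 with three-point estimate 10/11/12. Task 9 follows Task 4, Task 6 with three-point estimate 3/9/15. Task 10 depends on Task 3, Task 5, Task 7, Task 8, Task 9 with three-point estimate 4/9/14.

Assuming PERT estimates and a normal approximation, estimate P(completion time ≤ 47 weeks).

0.897

te_Task 1 = (7 + 4·13 + 19)/6 = 78/6 = 13; σ²_Task 1 = ((19−7)/6)² = 4.000
te_Task 2 = (5 + 4·7 + 9)/6 = 42/6 = 7; σ²_Task 2 = ((9−5)/6)² = 0.444
te_Task 3 = (1 + 4·4 + 7)/6 = 24/6 = 4; σ²_Task 3 = ((7−1)/6)² = 1.000
te_Task 4 = (2 + 4·7 + 18)/6 = 48/6 = 8; σ²_Task 4 = ((18−2)/6)² = 7.111
te_Task 5 = (8 + 4·12 + 16)/6 = 72/6 = 12; σ²_Task 5 = ((16−8)/6)² = 1.778
te_Task 6 = (2 + 4·7 + 12)/6 = 42/6 = 7; σ²_Task 6 = ((12−2)/6)² = 2.778
te_Task 7 = (10 + 4·12 + 14)/6 = 72/6 = 12; σ²_Task 7 = ((14−10)/6)² = 0.444
te_Task 8 = (10 + 4·11 + 12)/6 = 66/6 = 11; σ²_Task 8 = ((12−10)/6)² = 0.111
te_Task 9 = (3 + 4·9 + 15)/6 = 54/6 = 9; σ²_Task 9 = ((15−3)/6)² = 4.000
te_Task 10 = (4 + 4·9 + 14)/6 = 54/6 = 9; σ²_Task 10 = ((14−4)/6)² = 2.778

Forward pass:
ES_Task 1 = 0; EF_Task 1 = 13
ES_Task 2 = 0; EF_Task 2 = 7
ES_Task 3 = 7; EF_Task 3 = 7+4 = 11
ES_Task 4 = max(EF_Task 1=13, EF_Task 2=7) = 13; EF_Task 4 = 13+8 = 21
ES_Task 5 = max(EF_Task 3=11, EF_Task 4=21) = 21; EF_Task 5 = 21+12 = 33
ES_Task 6 = 13; EF_Task 6 = 13+7 = 20
ES_Task 7 = 20; EF_Task 7 = 20+12 = 32
ES_Task 8 = max(EF_Task 2=7, EF_Task 3=11) = 11; EF_Task 8 = 11+11 = 22
ES_Task 9 = max(EF_Task 4=21, EF_Task 6=20) = 21; EF_Task 9 = 21+9 = 30
ES_Task 10 = max(EF_Task 3=11, EF_Task 5=33, EF_Task 7=32, EF_Task 8=22, EF_Task 9=30) = 33; EF_Task 10 = 33+9 = 42
Expected project duration μ = 42 weeks. Critical path: Task 1 → Task 4 → Task 5 → Task 10.

Variance along critical path = 4.000 + 7.111 + 1.778 + 2.778 = 15.667; σ = √15.667 = 3.958 weeks.
Z = (47 − 42) / 3.958 = 1.263
P(T ≤ 47) = Φ(1.263) ≈ 0.897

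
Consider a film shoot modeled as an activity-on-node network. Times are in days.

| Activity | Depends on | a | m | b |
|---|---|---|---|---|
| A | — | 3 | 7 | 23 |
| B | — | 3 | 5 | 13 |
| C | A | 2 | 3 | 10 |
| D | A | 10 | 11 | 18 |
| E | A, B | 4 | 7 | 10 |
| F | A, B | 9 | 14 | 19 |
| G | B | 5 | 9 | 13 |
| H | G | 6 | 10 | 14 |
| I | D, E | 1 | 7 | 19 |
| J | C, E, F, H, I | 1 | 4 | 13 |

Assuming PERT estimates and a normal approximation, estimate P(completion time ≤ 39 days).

te_A = (3 + 4·7 + 23)/6 = 54/6 = 9; σ²_A = ((23−3)/6)² = 11.111
te_B = (3 + 4·5 + 13)/6 = 36/6 = 6; σ²_B = ((13−3)/6)² = 2.778
te_C = (2 + 4·3 + 10)/6 = 24/6 = 4; σ²_C = ((10−2)/6)² = 1.778
te_D = (10 + 4·11 + 18)/6 = 72/6 = 12; σ²_D = ((18−10)/6)² = 1.778
te_E = (4 + 4·7 + 10)/6 = 42/6 = 7; σ²_E = ((10−4)/6)² = 1.000
te_F = (9 + 4·14 + 19)/6 = 84/6 = 14; σ²_F = ((19−9)/6)² = 2.778
te_G = (5 + 4·9 + 13)/6 = 54/6 = 9; σ²_G = ((13−5)/6)² = 1.778
te_H = (6 + 4·10 + 14)/6 = 60/6 = 10; σ²_H = ((14−6)/6)² = 1.778
te_I = (1 + 4·7 + 19)/6 = 48/6 = 8; σ²_I = ((19−1)/6)² = 9.000
te_J = (1 + 4·4 + 13)/6 = 30/6 = 5; σ²_J = ((13−1)/6)² = 4.000

Forward pass:
ES_A = 0; EF_A = 9
ES_B = 0; EF_B = 6
ES_C = 9; EF_C = 9+4 = 13
ES_D = 9; EF_D = 9+12 = 21
ES_E = max(EF_A=9, EF_B=6) = 9; EF_E = 9+7 = 16
ES_F = max(EF_A=9, EF_B=6) = 9; EF_F = 9+14 = 23
ES_G = 6; EF_G = 6+9 = 15
ES_H = 15; EF_H = 15+10 = 25
ES_I = max(EF_D=21, EF_E=16) = 21; EF_I = 21+8 = 29
ES_J = max(EF_C=13, EF_E=16, EF_F=23, EF_H=25, EF_I=29) = 29; EF_J = 29+5 = 34
Expected project duration μ = 34 days. Critical path: A → D → I → J.

Variance along critical path = 11.111 + 1.778 + 9.000 + 4.000 = 25.889; σ = √25.889 = 5.088 days.
Z = (39 − 34) / 5.088 = 0.983
P(T ≤ 39) = Φ(0.983) ≈ 0.837

0.837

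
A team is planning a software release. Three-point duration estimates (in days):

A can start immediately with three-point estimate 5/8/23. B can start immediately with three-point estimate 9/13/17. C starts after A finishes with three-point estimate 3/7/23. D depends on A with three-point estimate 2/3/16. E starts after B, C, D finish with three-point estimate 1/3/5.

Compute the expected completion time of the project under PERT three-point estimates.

te_A = (5 + 4·8 + 23)/6 = 60/6 = 10
te_B = (9 + 4·13 + 17)/6 = 78/6 = 13
te_C = (3 + 4·7 + 23)/6 = 54/6 = 9
te_D = (2 + 4·3 + 16)/6 = 30/6 = 5
te_E = (1 + 4·3 + 5)/6 = 18/6 = 3

Forward pass:
ES_A = 0; EF_A = 10
ES_B = 0; EF_B = 13
ES_C = 10; EF_C = 10+9 = 19
ES_D = 10; EF_D = 10+5 = 15
ES_E = max(EF_B=13, EF_C=19, EF_D=15) = 19; EF_E = 19+3 = 22
Expected project duration μ = 22 days. Critical path: A → C → E.

22 days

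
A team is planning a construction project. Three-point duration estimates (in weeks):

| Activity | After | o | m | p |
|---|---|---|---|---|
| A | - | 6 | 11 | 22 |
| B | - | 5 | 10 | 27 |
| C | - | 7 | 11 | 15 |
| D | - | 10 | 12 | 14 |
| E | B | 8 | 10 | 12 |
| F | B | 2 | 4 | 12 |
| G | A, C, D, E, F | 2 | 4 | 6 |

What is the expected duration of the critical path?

te_A = (6 + 4·11 + 22)/6 = 72/6 = 12
te_B = (5 + 4·10 + 27)/6 = 72/6 = 12
te_C = (7 + 4·11 + 15)/6 = 66/6 = 11
te_D = (10 + 4·12 + 14)/6 = 72/6 = 12
te_E = (8 + 4·10 + 12)/6 = 60/6 = 10
te_F = (2 + 4·4 + 12)/6 = 30/6 = 5
te_G = (2 + 4·4 + 6)/6 = 24/6 = 4

Forward pass:
ES_A = 0; EF_A = 12
ES_B = 0; EF_B = 12
ES_C = 0; EF_C = 11
ES_D = 0; EF_D = 12
ES_E = 12; EF_E = 12+10 = 22
ES_F = 12; EF_F = 12+5 = 17
ES_G = max(EF_A=12, EF_C=11, EF_D=12, EF_E=22, EF_F=17) = 22; EF_G = 22+4 = 26
Expected project duration μ = 26 weeks. Critical path: B → E → G.

26 weeks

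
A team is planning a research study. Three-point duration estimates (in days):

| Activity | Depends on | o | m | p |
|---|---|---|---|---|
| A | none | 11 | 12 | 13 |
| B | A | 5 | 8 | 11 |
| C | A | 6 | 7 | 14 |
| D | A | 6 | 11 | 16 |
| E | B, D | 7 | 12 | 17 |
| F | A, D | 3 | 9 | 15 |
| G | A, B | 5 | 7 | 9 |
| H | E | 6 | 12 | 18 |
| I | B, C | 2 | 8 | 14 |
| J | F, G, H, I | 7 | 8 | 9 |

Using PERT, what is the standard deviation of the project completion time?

3.13 days

te_A = (11 + 4·12 + 13)/6 = 72/6 = 12; σ²_A = ((13−11)/6)² = 0.111
te_B = (5 + 4·8 + 11)/6 = 48/6 = 8; σ²_B = ((11−5)/6)² = 1.000
te_C = (6 + 4·7 + 14)/6 = 48/6 = 8; σ²_C = ((14−6)/6)² = 1.778
te_D = (6 + 4·11 + 16)/6 = 66/6 = 11; σ²_D = ((16−6)/6)² = 2.778
te_E = (7 + 4·12 + 17)/6 = 72/6 = 12; σ²_E = ((17−7)/6)² = 2.778
te_F = (3 + 4·9 + 15)/6 = 54/6 = 9; σ²_F = ((15−3)/6)² = 4.000
te_G = (5 + 4·7 + 9)/6 = 42/6 = 7; σ²_G = ((9−5)/6)² = 0.444
te_H = (6 + 4·12 + 18)/6 = 72/6 = 12; σ²_H = ((18−6)/6)² = 4.000
te_I = (2 + 4·8 + 14)/6 = 48/6 = 8; σ²_I = ((14−2)/6)² = 4.000
te_J = (7 + 4·8 + 9)/6 = 48/6 = 8; σ²_J = ((9−7)/6)² = 0.111

Forward pass:
ES_A = 0; EF_A = 12
ES_B = 12; EF_B = 12+8 = 20
ES_C = 12; EF_C = 12+8 = 20
ES_D = 12; EF_D = 12+11 = 23
ES_E = max(EF_B=20, EF_D=23) = 23; EF_E = 23+12 = 35
ES_F = max(EF_A=12, EF_D=23) = 23; EF_F = 23+9 = 32
ES_G = max(EF_A=12, EF_B=20) = 20; EF_G = 20+7 = 27
ES_H = 35; EF_H = 35+12 = 47
ES_I = max(EF_B=20, EF_C=20) = 20; EF_I = 20+8 = 28
ES_J = max(EF_F=32, EF_G=27, EF_H=47, EF_I=28) = 47; EF_J = 47+8 = 55
Expected project duration μ = 55 days. Critical path: A → D → E → H → J.

Variance along critical path = 0.111 + 2.778 + 2.778 + 4.000 + 0.111 = 9.778
σ = √9.778 = 3.127 days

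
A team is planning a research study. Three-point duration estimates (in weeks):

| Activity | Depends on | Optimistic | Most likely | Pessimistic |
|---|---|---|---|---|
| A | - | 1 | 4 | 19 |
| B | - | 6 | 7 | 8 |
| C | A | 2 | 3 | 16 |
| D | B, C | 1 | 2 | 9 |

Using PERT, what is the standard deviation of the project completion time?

4.03 weeks

te_A = (1 + 4·4 + 19)/6 = 36/6 = 6; σ²_A = ((19−1)/6)² = 9.000
te_B = (6 + 4·7 + 8)/6 = 42/6 = 7; σ²_B = ((8−6)/6)² = 0.111
te_C = (2 + 4·3 + 16)/6 = 30/6 = 5; σ²_C = ((16−2)/6)² = 5.444
te_D = (1 + 4·2 + 9)/6 = 18/6 = 3; σ²_D = ((9−1)/6)² = 1.778

Forward pass:
ES_A = 0; EF_A = 6
ES_B = 0; EF_B = 7
ES_C = 6; EF_C = 6+5 = 11
ES_D = max(EF_B=7, EF_C=11) = 11; EF_D = 11+3 = 14
Expected project duration μ = 14 weeks. Critical path: A → C → D.

Variance along critical path = 9.000 + 5.444 + 1.778 = 16.222
σ = √16.222 = 4.028 weeks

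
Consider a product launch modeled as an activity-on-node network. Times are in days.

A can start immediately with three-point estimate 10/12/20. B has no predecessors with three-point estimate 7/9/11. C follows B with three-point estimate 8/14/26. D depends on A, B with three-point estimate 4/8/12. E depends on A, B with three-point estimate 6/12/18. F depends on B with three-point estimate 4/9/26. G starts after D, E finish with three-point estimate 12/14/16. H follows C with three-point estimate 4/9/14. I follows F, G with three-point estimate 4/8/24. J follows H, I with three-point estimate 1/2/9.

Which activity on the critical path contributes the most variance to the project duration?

te_A = (10 + 4·12 + 20)/6 = 78/6 = 13; σ²_A = ((20−10)/6)² = 2.778
te_B = (7 + 4·9 + 11)/6 = 54/6 = 9; σ²_B = ((11−7)/6)² = 0.444
te_C = (8 + 4·14 + 26)/6 = 90/6 = 15; σ²_C = ((26−8)/6)² = 9.000
te_D = (4 + 4·8 + 12)/6 = 48/6 = 8; σ²_D = ((12−4)/6)² = 1.778
te_E = (6 + 4·12 + 18)/6 = 72/6 = 12; σ²_E = ((18−6)/6)² = 4.000
te_F = (4 + 4·9 + 26)/6 = 66/6 = 11; σ²_F = ((26−4)/6)² = 13.444
te_G = (12 + 4·14 + 16)/6 = 84/6 = 14; σ²_G = ((16−12)/6)² = 0.444
te_H = (4 + 4·9 + 14)/6 = 54/6 = 9; σ²_H = ((14−4)/6)² = 2.778
te_I = (4 + 4·8 + 24)/6 = 60/6 = 10; σ²_I = ((24−4)/6)² = 11.111
te_J = (1 + 4·2 + 9)/6 = 18/6 = 3; σ²_J = ((9−1)/6)² = 1.778

Forward pass:
ES_A = 0; EF_A = 13
ES_B = 0; EF_B = 9
ES_C = 9; EF_C = 9+15 = 24
ES_D = max(EF_A=13, EF_B=9) = 13; EF_D = 13+8 = 21
ES_E = max(EF_A=13, EF_B=9) = 13; EF_E = 13+12 = 25
ES_F = 9; EF_F = 9+11 = 20
ES_G = max(EF_D=21, EF_E=25) = 25; EF_G = 25+14 = 39
ES_H = 24; EF_H = 24+9 = 33
ES_I = max(EF_F=20, EF_G=39) = 39; EF_I = 39+10 = 49
ES_J = max(EF_H=33, EF_I=49) = 49; EF_J = 49+3 = 52
Expected project duration μ = 52 days. Critical path: A → E → G → I → J.

Variances on critical path: σ²_A=2.778, σ²_E=4.000, σ²_G=0.444, σ²_I=11.111, σ²_J=1.778.
Largest is σ²_I = 11.111.

I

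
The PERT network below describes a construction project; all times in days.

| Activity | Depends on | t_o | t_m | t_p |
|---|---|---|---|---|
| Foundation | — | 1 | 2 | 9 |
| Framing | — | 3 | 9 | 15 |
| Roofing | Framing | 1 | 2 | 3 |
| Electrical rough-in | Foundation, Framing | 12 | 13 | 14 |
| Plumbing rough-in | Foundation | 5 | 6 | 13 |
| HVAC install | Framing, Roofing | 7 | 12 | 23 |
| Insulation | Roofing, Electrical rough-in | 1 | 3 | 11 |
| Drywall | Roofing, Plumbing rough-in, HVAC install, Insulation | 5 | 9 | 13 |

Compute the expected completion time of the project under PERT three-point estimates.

35 days

te_Foundation = (1 + 4·2 + 9)/6 = 18/6 = 3
te_Framing = (3 + 4·9 + 15)/6 = 54/6 = 9
te_Roofing = (1 + 4·2 + 3)/6 = 12/6 = 2
te_Electrical rough-in = (12 + 4·13 + 14)/6 = 78/6 = 13
te_Plumbing rough-in = (5 + 4·6 + 13)/6 = 42/6 = 7
te_HVAC install = (7 + 4·12 + 23)/6 = 78/6 = 13
te_Insulation = (1 + 4·3 + 11)/6 = 24/6 = 4
te_Drywall = (5 + 4·9 + 13)/6 = 54/6 = 9

Forward pass:
ES_Foundation = 0; EF_Foundation = 3
ES_Framing = 0; EF_Framing = 9
ES_Roofing = 9; EF_Roofing = 9+2 = 11
ES_Electrical rough-in = max(EF_Foundation=3, EF_Framing=9) = 9; EF_Electrical rough-in = 9+13 = 22
ES_Plumbing rough-in = 3; EF_Plumbing rough-in = 3+7 = 10
ES_HVAC install = max(EF_Framing=9, EF_Roofing=11) = 11; EF_HVAC install = 11+13 = 24
ES_Insulation = max(EF_Roofing=11, EF_Electrical rough-in=22) = 22; EF_Insulation = 22+4 = 26
ES_Drywall = max(EF_Roofing=11, EF_Plumbing rough-in=10, EF_HVAC install=24, EF_Insulation=26) = 26; EF_Drywall = 26+9 = 35
Expected project duration μ = 35 days. Critical path: Framing → Electrical rough-in → Insulation → Drywall.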